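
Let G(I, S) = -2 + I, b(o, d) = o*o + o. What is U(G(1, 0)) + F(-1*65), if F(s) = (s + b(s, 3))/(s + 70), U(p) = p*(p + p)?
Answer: 821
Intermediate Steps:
b(o, d) = o + o**2 (b(o, d) = o**2 + o = o + o**2)
U(p) = 2*p**2 (U(p) = p*(2*p) = 2*p**2)
F(s) = (s + s*(1 + s))/(70 + s) (F(s) = (s + s*(1 + s))/(s + 70) = (s + s*(1 + s))/(70 + s))
U(G(1, 0)) + F(-1*65) = 2*(-2 + 1)**2 + (-1*65)*(2 - 1*65)/(70 - 1*65) = 2*(-1)**2 - 65*(2 - 65)/(70 - 65) = 2*1 - 65*(-63)/5 = 2 - 65*1/5*(-63) = 2 + 819 = 821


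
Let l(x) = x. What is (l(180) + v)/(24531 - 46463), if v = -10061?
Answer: 9881/21932 ≈ 0.45053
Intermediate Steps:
(l(180) + v)/(24531 - 46463) = (180 - 10061)/(24531 - 46463) = -9881/(-21932) = -9881*(-1/21932) = 9881/21932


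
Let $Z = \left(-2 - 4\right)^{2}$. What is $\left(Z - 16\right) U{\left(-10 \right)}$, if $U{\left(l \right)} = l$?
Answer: $-200$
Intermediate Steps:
$Z = 36$ ($Z = \left(-6\right)^{2} = 36$)
$\left(Z - 16\right) U{\left(-10 \right)} = \left(36 - 16\right) \left(-10\right) = 20 \left(-10\right) = -200$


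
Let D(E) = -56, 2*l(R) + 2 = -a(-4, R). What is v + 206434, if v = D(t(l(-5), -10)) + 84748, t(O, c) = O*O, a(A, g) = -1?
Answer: 291126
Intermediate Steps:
l(R) = -½ (l(R) = -1 + (-1*(-1))/2 = -1 + (½)*1 = -1 + ½ = -½)
t(O, c) = O²
v = 84692 (v = -56 + 84748 = 84692)
v + 206434 = 84692 + 206434 = 291126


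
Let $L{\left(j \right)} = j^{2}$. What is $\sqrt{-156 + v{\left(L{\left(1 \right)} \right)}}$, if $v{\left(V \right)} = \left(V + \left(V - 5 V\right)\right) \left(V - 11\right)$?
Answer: $3 i \sqrt{14} \approx 11.225 i$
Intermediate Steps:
$v{\left(V \right)} = - 3 V \left(-11 + V\right)$ ($v{\left(V \right)} = \left(V - 4 V\right) \left(-11 + V\right) = - 3 V \left(-11 + V\right)$)
$\sqrt{-156 + v{\left(L{\left(1 \right)} \right)}} = \sqrt{-156 + 3 \cdot 1^{2} \left(11 - 1^{2}\right)} = \sqrt{-156 + 3 \cdot 1 \left(11 - 1\right)} = \sqrt{-156 + 3 \cdot 1 \cdot 10} = \sqrt{-156 + 30} = \sqrt{-126} = 3 i \sqrt{14}$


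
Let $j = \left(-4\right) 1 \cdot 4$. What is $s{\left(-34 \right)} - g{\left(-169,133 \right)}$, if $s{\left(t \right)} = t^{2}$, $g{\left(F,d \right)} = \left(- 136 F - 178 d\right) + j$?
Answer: $1862$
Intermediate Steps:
$j = -16$ ($j = \left(-4\right) 4 = -16$)
$g{\left(F,d \right)} = -16 - 178 d - 136 F$ ($g{\left(F,d \right)} = \left(- 136 F - 178 d\right) - 16 = \left(- 178 d - 136 F\right) - 16 = -16 - 178 d - 136 F$)
$s{\left(-34 \right)} - g{\left(-169,133 \right)} = \left(-34\right)^{2} - \left(-16 - 23674 - -22984\right) = 1156 - \left(-16 - 23674 + 22984\right) = 1156 - -706 = 1156 + 706 = 1862$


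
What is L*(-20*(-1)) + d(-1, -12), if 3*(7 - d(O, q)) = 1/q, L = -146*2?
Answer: -209987/36 ≈ -5833.0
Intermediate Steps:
L = -292
d(O, q) = 7 - 1/(3*q)
L*(-20*(-1)) + d(-1, -12) = -(-5840)*(-1) + (7 - ⅓/(-12)) = -292*20 + (7 - ⅓*(-1/12)) = -5840 + (7 + 1/36) = -5840 + 253/36 = -209987/36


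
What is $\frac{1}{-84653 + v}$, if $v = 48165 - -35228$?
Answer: $- \frac{1}{1260} \approx -0.00079365$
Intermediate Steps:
$v = 83393$ ($v = 48165 + 35228 = 83393$)
$\frac{1}{-84653 + v} = \frac{1}{-84653 + 83393} = \frac{1}{-1260} = - \frac{1}{1260}$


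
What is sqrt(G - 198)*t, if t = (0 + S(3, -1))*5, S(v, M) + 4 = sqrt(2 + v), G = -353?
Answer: 5*I*sqrt(551)*(-4 + sqrt(5)) ≈ -207.03*I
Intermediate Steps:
S(v, M) = -4 + sqrt(2 + v)
t = -20 + 5*sqrt(5) (t = (0 + (-4 + sqrt(2 + 3)))*5 = (0 + (-4 + sqrt(5)))*5 = (-4 + sqrt(5))*5 = -20 + 5*sqrt(5) ≈ -8.8197)
sqrt(G - 198)*t = sqrt(-353 - 198)*(-20 + 5*sqrt(5)) = sqrt(-551)*(-20 + 5*sqrt(5)) = (I*sqrt(551))*(-20 + 5*sqrt(5)) = I*sqrt(551)*(-20 + 5*sqrt(5))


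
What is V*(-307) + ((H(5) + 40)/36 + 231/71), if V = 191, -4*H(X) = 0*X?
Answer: -37466254/639 ≈ -58633.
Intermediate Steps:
H(X) = 0 (H(X) = -0*X = -¼*0 = 0)
V*(-307) + ((H(5) + 40)/36 + 231/71) = 191*(-307) + ((0 + 40)/36 + 231/71) = -58637 + (40*(1/36) + 231*(1/71)) = -58637 + (10/9 + 231/71) = -58637 + 2789/639 = -37466254/639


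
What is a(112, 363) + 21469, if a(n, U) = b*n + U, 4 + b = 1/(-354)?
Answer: 3784912/177 ≈ 21384.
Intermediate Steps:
b = -1417/354 (b = -4 + 1/(-354) = -4 - 1/354 = -1417/354 ≈ -4.0028)
a(n, U) = U - 1417*n/354 (a(n, U) = -1417*n/354 + U = U - 1417*n/354)
a(112, 363) + 21469 = (363 - 1417/354*112) + 21469 = (363 - 79352/177) + 21469 = -15101/177 + 21469 = 3784912/177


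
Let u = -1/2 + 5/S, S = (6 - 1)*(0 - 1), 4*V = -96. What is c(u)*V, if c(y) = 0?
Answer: 0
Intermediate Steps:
V = -24 (V = (¼)*(-96) = -24)
S = -5 (S = 5*(-1) = -5)
u = -3/2 (u = -1/2 + 5/(-5) = -1*½ + 5*(-⅕) = -½ - 1 = -3/2 ≈ -1.5000)
c(u)*V = 0*(-24) = 0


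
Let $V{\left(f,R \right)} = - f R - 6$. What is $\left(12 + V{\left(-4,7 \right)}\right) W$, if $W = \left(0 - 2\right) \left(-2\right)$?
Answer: $136$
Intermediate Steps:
$V{\left(f,R \right)} = -6 - R f$ ($V{\left(f,R \right)} = - R f - 6 = -6 - R f$)
$W = 4$ ($W = \left(-2\right) \left(-2\right) = 4$)
$\left(12 + V{\left(-4,7 \right)}\right) W = \left(12 - \left(6 + 7 \left(-4\right)\right)\right) 4 = \left(12 + \left(-6 + 28\right)\right) 4 = \left(12 + 22\right) 4 = 34 \cdot 4 = 136$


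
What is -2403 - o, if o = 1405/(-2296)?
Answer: -5515883/2296 ≈ -2402.4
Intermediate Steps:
o = -1405/2296 (o = 1405*(-1/2296) = -1405/2296 ≈ -0.61193)
-2403 - o = -2403 - 1*(-1405/2296) = -2403 + 1405/2296 = -5515883/2296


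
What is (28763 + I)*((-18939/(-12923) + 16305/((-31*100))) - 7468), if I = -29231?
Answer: 7004317016151/2003065 ≈ 3.4968e+6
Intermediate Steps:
(28763 + I)*((-18939/(-12923) + 16305/((-31*100))) - 7468) = (28763 - 29231)*((-18939/(-12923) + 16305/((-31*100))) - 7468) = -468*((-18939*(-1/12923) + 16305/(-3100)) - 7468) = -468*((18939/12923 + 16305*(-1/3100)) - 7468) = -468*((18939/12923 - 3261/620) - 7468) = -468*(-30399723/8012260 - 7468) = -468*(-59865957403/8012260) = 7004317016151/2003065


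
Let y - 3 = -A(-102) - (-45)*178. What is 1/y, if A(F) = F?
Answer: 1/8115 ≈ 0.00012323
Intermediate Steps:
y = 8115 (y = 3 + (-1*(-102) - (-45)*178) = 3 + (102 - 1*(-8010)) = 3 + (102 + 8010) = 3 + 8112 = 8115)
1/y = 1/8115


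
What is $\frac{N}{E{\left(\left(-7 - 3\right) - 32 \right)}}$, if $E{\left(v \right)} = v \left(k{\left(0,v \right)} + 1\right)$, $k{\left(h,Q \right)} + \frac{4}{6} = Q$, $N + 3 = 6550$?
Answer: $\frac{6547}{1750} \approx 3.7411$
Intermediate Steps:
$N = 6547$ ($N = -3 + 6550 = 6547$)
$k{\left(h,Q \right)} = - \frac{2}{3} + Q$
$E{\left(v \right)} = v \left(\frac{1}{3} + v\right)$ ($E{\left(v \right)} = v \left(\left(- \frac{2}{3} + v\right) + 1\right) = v \left(\frac{1}{3} + v\right)$)
$\frac{N}{E{\left(\left(-7 - 3\right) - 32 \right)}} = \frac{6547}{\left(\left(-7 - 3\right) - 32\right) \left(\frac{1}{3} - 42\right)} = \frac{6547}{\left(-10 - 32\right) \left(\frac{1}{3} - 42\right)} = \frac{6547}{\left(-42\right) \left(\frac{1}{3} - 42\right)} = \frac{6547}{\left(-42\right) \left(- \frac{125}{3}\right)} = \frac{6547}{1750}$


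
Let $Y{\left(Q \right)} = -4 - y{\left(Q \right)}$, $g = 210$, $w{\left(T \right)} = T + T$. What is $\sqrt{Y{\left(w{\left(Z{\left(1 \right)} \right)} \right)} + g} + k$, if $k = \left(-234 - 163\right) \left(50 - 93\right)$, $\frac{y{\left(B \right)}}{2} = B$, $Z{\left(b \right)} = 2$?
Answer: $17071 + 3 \sqrt{22} \approx 17085.0$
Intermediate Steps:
$y{\left(B \right)} = 2 B$
$w{\left(T \right)} = 2 T$
$Y{\left(Q \right)} = -4 - 2 Q$
$k = 17071$ ($k = \left(-397\right) \left(-43\right) = 17071$)
$\sqrt{Y{\left(w{\left(Z{\left(1 \right)} \right)} \right)} + g} + k = \sqrt{\left(-4 - 2 \cdot 2 \cdot 2\right) + 210} + 17071 = \sqrt{\left(-4 - 8\right) + 210} + 17071 = \sqrt{-12 + 210} + 17071 = \sqrt{198} + 17071 = 3 \sqrt{22} + 17071 = 17071 + 3 \sqrt{22}$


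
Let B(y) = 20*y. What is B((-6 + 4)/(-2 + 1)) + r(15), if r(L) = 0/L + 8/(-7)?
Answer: 272/7 ≈ 38.857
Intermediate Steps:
r(L) = -8/7 (r(L) = 0 + 8*(-⅐) = 0 - 8/7 = -8/7)
B((-6 + 4)/(-2 + 1)) + r(15) = 20*((-6 + 4)/(-2 + 1)) - 8/7 = 20*(-2/(-1)) - 8/7 = 20*(-2*(-1)) - 8/7 = 20*2 - 8/7 = 40 - 8/7 = 272/7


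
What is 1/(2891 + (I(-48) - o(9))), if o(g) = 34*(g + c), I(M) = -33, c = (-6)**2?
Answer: 1/1328 ≈ 0.00075301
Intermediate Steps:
c = 36
o(g) = 1224 + 34*g (o(g) = 34*(g + 36) = 34*(36 + g) = 1224 + 34*g)
1/(2891 + (I(-48) - o(9))) = 1/(2891 + (-33 - (1224 + 34*9))) = 1/(2891 + (-33 - (1224 + 306))) = 1/(2891 + (-33 - 1*1530)) = 1/(2891 + (-33 - 1530)) = 1/(2891 - 1563) = 1/1328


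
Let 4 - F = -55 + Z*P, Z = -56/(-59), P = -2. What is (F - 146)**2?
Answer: 25210441/3481 ≈ 7242.3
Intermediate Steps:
Z = 56/59 (Z = -56*(-1/59) = 56/59 ≈ 0.94915)
F = 3593/59 (F = 4 - (-55 + (56/59)*(-2)) = 4 - (-55 - 112/59) = 4 - 1*(-3357/59) = 4 + 3357/59 = 3593/59 ≈ 60.898)
(F - 146)**2 = (3593/59 - 146)**2 = (-5021/59)**2 = 25210441/3481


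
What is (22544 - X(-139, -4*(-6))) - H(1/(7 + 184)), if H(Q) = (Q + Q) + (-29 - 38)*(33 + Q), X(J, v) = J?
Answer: 4754819/191 ≈ 24894.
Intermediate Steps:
H(Q) = -2211 - 65*Q (H(Q) = 2*Q - 67*(33 + Q) = 2*Q + (-2211 - 67*Q) = -2211 - 65*Q)
(22544 - X(-139, -4*(-6))) - H(1/(7 + 184)) = (22544 - 1*(-139)) - (-2211 - 65/(7 + 184)) = (22544 + 139) - (-2211 - 65/191) = 22683 - (-2211 - 65*1/191) = 22683 - (-2211 - 65/191) = 22683 - 1*(-422366/191) = 22683 + 422366/191 = 4754819/191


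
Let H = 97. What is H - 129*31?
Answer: -3902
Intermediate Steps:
H - 129*31 = 97 - 129*31 = 97 - 3999 = -3902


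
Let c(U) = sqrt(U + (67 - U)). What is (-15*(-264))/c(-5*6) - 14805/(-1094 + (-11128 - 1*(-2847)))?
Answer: 987/625 + 3960*sqrt(67)/67 ≈ 485.37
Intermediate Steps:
c(U) = sqrt(67)
(-15*(-264))/c(-5*6) - 14805/(-1094 + (-11128 - 1*(-2847))) = (-15*(-264))/(sqrt(67)) - 14805/(-1094 + (-11128 - 1*(-2847))) = 3960*(sqrt(67)/67) - 14805/(-1094 + (-11128 + 2847)) = 3960*sqrt(67)/67 - 14805/(-1094 - 8281) = 3960*sqrt(67)/67 - 14805/(-9375) = 3960*sqrt(67)/67 - 14805*(-1/9375) = 3960*sqrt(67)/67 + 987/625 = 987/625 + 3960*sqrt(67)/67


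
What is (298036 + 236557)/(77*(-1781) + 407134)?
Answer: 534593/269997 ≈ 1.9800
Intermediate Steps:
(298036 + 236557)/(77*(-1781) + 407134) = 534593/(-137137 + 407134) = 534593/269997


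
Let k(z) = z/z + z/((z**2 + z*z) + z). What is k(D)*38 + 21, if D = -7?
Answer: 729/13 ≈ 56.077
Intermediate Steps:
k(z) = 1 + z/(z + 2*z**2) (k(z) = 1 + z/((z**2 + z**2) + z) = 1 + z/(2*z**2 + z) = 1 + z/(z + 2*z**2))
k(D)*38 + 21 = (2*(1 - 7)/(1 + 2*(-7)))*38 + 21 = (2*(-6)/(1 - 14))*38 + 21 = (2*(-6)/(-13))*38 + 21 = (2*(-1/13)*(-6))*38 + 21 = (12/13)*38 + 21 = 456/13 + 21 = 729/13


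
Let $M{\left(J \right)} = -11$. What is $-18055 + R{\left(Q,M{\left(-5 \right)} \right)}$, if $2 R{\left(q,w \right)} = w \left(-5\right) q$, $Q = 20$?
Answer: $-17505$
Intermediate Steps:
$R{\left(q,w \right)} = - \frac{5 q w}{2}$ ($R{\left(q,w \right)} = \frac{w \left(-5\right) q}{2} = \frac{- 5 w q}{2} = \frac{\left(-5\right) q w}{2} = - \frac{5 q w}{2}$)
$-18055 + R{\left(Q,M{\left(-5 \right)} \right)} = -18055 - 50 \left(-11\right) = -18055 + 550 = -17505$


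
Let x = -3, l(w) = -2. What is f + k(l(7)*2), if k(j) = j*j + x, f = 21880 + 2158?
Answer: 24051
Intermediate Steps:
f = 24038
k(j) = -3 + j**2 (k(j) = j*j - 3 = j**2 - 3 = -3 + j**2)
f + k(l(7)*2) = 24038 + (-3 + (-2*2)**2) = 24038 + (-3 + (-4)**2) = 24038 + (-3 + 16) = 24038 + 13 = 24051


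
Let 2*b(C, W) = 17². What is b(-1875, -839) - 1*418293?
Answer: -836297/2 ≈ -4.1815e+5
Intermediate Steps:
b(C, W) = 289/2 (b(C, W) = (½)*17² = (½)*289 = 289/2)
b(-1875, -839) - 1*418293 = 289/2 - 1*418293 = 289/2 - 418293 = -836297/2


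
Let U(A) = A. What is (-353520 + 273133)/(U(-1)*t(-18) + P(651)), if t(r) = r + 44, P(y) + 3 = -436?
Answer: 80387/465 ≈ 172.88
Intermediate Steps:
P(y) = -439 (P(y) = -3 - 436 = -439)
t(r) = 44 + r
(-353520 + 273133)/(U(-1)*t(-18) + P(651)) = (-353520 + 273133)/(-(44 - 18) - 439) = -80387/(-1*26 - 439) = -80387/(-26 - 439) = -80387/(-465) = -80387*(-1/465) = 80387/465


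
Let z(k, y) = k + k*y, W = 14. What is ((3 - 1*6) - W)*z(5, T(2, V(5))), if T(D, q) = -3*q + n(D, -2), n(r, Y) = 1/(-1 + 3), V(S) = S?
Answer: 2295/2 ≈ 1147.5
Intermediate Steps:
n(r, Y) = ½ (n(r, Y) = 1/2 = ½)
T(D, q) = ½ - 3*q (T(D, q) = -3*q + ½ = ½ - 3*q)
((3 - 1*6) - W)*z(5, T(2, V(5))) = ((3 - 1*6) - 1*14)*(5*(1 + (½ - 3*5))) = ((3 - 6) - 14)*(5*(1 + (½ - 15))) = (-3 - 14)*(5*(1 - 29/2)) = -85*(-27)/2 = -17*(-135/2) = 2295/2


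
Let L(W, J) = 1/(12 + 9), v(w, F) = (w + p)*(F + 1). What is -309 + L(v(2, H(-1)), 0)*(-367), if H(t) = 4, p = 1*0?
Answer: -6856/21 ≈ -326.48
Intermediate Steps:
p = 0
v(w, F) = w*(1 + F) (v(w, F) = (w + 0)*(F + 1) = w*(1 + F))
L(W, J) = 1/21
-309 + L(v(2, H(-1)), 0)*(-367) = -309 + (1/21)*(-367) = -309 - 367/21 = -6856/21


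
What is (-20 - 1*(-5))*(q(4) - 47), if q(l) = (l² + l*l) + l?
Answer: 165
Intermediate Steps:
q(l) = l + 2*l² (q(l) = (l² + l²) + l = 2*l² + l = l + 2*l²)
(-20 - 1*(-5))*(q(4) - 47) = (-20 - 1*(-5))*(4*(1 + 2*4) - 47) = (-20 + 5)*(4*(1 + 8) - 47) = -15*(4*9 - 47) = -15*(36 - 47) = -15*(-11) = 165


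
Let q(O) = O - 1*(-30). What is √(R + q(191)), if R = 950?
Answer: √1171 ≈ 34.220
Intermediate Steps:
q(O) = 30 + O (q(O) = O + 30 = 30 + O)
√(R + q(191)) = √(950 + (30 + 191)) = √(950 + 221) = √1171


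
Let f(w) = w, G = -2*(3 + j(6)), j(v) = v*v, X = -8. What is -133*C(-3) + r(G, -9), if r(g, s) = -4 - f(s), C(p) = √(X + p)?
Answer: 5 - 133*I*√11 ≈ 5.0 - 441.11*I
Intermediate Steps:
j(v) = v²
C(p) = √(-8 + p)
G = -78 (G = -2*(3 + 6²) = -2*(3 + 36) = -2*39 = -78)
r(g, s) = -4 - s
-133*C(-3) + r(G, -9) = -133*√(-8 - 3) + (-4 - 1*(-9)) = -133*I*√11 + (-4 + 9) = -133*I*√11 + 5 = 5 - 133*I*√11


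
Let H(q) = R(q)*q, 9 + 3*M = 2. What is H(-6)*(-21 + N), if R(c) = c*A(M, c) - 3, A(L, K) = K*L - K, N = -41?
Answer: -45756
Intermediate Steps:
M = -7/3 (M = -3 + (⅓)*2 = -3 + ⅔ = -7/3 ≈ -2.3333)
A(L, K) = -K + K*L
R(c) = -3 - 10*c²/3 (R(c) = c*(c*(-1 - 7/3)) - 3 = c*(c*(-10/3)) - 3 = c*(-10*c/3) - 3 = -10*c²/3 - 3 = -3 - 10*c²/3)
H(q) = q*(-3 - 10*q²/3) (H(q) = (-3 - 10*q²/3)*q = q*(-3 - 10*q²/3))
H(-6)*(-21 + N) = (-⅓*(-6)*(9 + 10*(-6)²))*(-21 - 41) = -⅓*(-6)*(9 + 10*36)*(-62) = -⅓*(-6)*(9 + 360)*(-62) = -⅓*(-6)*369*(-62) = 738*(-62) = -45756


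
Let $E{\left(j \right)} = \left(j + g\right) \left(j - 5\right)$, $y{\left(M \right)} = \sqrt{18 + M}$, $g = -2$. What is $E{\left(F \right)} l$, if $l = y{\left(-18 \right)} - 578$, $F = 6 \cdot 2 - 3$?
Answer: $-16184$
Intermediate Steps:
$F = 9$ ($F = 12 - 3 = 9$)
$E{\left(j \right)} = \left(-5 + j\right) \left(-2 + j\right)$ ($E{\left(j \right)} = \left(j - 2\right) \left(j - 5\right) = \left(-2 + j\right) \left(-5 + j\right) = \left(-5 + j\right) \left(-2 + j\right)$)
$l = -578$ ($l = \sqrt{18 - 18} - 578 = \sqrt{0} - 578 = 0 - 578 = -578$)
$E{\left(F \right)} l = \left(10 + 9^{2} - 63\right) \left(-578\right) = \left(10 + 81 - 63\right) \left(-578\right) = 28 \left(-578\right) = -16184$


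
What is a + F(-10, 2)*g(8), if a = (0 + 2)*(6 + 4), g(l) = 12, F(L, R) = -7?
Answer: -64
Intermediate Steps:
a = 20 (a = 2*10 = 20)
a + F(-10, 2)*g(8) = 20 - 7*12 = 20 - 84 = -64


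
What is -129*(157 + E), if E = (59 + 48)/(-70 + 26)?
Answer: -877329/44 ≈ -19939.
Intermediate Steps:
E = -107/44 (E = 107/(-44) = 107*(-1/44) = -107/44 ≈ -2.4318)
-129*(157 + E) = -129*(157 - 107/44) = -129*6801/44 = -877329/44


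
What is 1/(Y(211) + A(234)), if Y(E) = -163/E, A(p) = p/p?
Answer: 211/48 ≈ 4.3958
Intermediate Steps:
A(p) = 1
1/(Y(211) + A(234)) = 1/(-163/211 + 1) = 1/(48/211) = 211/48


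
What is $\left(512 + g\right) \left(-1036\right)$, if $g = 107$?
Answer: $-641284$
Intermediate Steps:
$\left(512 + g\right) \left(-1036\right) = \left(512 + 107\right) \left(-1036\right) = 619 \left(-1036\right) = -641284$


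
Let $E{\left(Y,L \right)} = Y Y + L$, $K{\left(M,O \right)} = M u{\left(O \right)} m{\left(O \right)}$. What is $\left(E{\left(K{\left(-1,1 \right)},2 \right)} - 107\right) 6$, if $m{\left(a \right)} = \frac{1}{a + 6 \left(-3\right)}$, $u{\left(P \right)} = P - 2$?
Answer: $- \frac{182064}{289} \approx -629.98$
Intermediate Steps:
$u{\left(P \right)} = -2 + P$
$m{\left(a \right)} = \frac{1}{-18 + a}$ ($m{\left(a \right)} = \frac{1}{a - 18} = \frac{1}{-18 + a}$)
$K{\left(M,O \right)} = \frac{M \left(-2 + O\right)}{-18 + O}$
$E{\left(Y,L \right)} = L + Y^{2}$ ($E{\left(Y,L \right)} = Y^{2} + L = L + Y^{2}$)
$\left(E{\left(K{\left(-1,1 \right)},2 \right)} - 107\right) 6 = \left(\left(2 + \left(- \frac{-2 + 1}{-18 + 1}\right)^{2}\right) - 107\right) 6 = \left(\left(2 + \left(\left(-1\right) \frac{1}{-17} \left(-1\right)\right)^{2}\right) - 107\right) 6 = \left(\left(2 + \left(\left(-1\right) \left(- \frac{1}{17}\right) \left(-1\right)\right)^{2}\right) - 107\right) 6 = \left(\left(2 + \left(- \frac{1}{17}\right)^{2}\right) - 107\right) 6 = \left(\left(2 + \frac{1}{289}\right) - 107\right) 6 = \left(\frac{579}{289} - 107\right) 6 = \left(- \frac{30344}{289}\right) 6 = - \frac{182064}{289}$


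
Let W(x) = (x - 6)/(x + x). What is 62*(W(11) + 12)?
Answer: 8339/11 ≈ 758.09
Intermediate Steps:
W(x) = (-6 + x)/(2*x) (W(x) = (-6 + x)/((2*x)) = (-6 + x)*(1/(2*x)) = (-6 + x)/(2*x))
62*(W(11) + 12) = 62*((1/2)*(-6 + 11)/11 + 12) = 62*((1/2)*(1/11)*5 + 12) = 62*(5/22 + 12) = 62*(269/22) = 8339/11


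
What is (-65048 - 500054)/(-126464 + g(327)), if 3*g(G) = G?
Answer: 565102/126355 ≈ 4.4723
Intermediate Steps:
g(G) = G/3
(-65048 - 500054)/(-126464 + g(327)) = (-65048 - 500054)/(-126464 + (⅓)*327) = -565102/(-126464 + 109) = -565102/(-126355) = -565102*(-1/126355) = 565102/126355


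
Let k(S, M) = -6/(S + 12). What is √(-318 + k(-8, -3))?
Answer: 3*I*√142/2 ≈ 17.875*I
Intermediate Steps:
k(S, M) = -6/(12 + S)
√(-318 + k(-8, -3)) = √(-318 - 6/(12 - 8)) = √(-318 - 6/4) = √(-318 - 6*¼) = √(-318 - 3/2) = √(-639/2) = 3*I*√142/2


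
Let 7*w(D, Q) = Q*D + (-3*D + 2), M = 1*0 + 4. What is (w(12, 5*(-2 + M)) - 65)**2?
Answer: 136161/49 ≈ 2778.8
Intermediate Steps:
M = 4 (M = 0 + 4 = 4)
w(D, Q) = 2/7 - 3*D/7 + D*Q/7 (w(D, Q) = (Q*D + (-3*D + 2))/7 = (D*Q + (2 - 3*D))/7 = (2 - 3*D + D*Q)/7 = 2/7 - 3*D/7 + D*Q/7)
(w(12, 5*(-2 + M)) - 65)**2 = ((2/7 - 3/7*12 + (1/7)*12*(5*(-2 + 4))) - 65)**2 = ((2/7 - 36/7 + (1/7)*12*(5*2)) - 65)**2 = ((2/7 - 36/7 + (1/7)*12*10) - 65)**2 = ((2/7 - 36/7 + 120/7) - 65)**2 = (86/7 - 65)**2 = (-369/7)**2 = 136161/49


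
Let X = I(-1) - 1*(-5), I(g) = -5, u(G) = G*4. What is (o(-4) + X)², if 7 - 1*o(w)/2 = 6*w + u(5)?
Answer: 484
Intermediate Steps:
u(G) = 4*G
o(w) = -26 - 12*w (o(w) = 14 - 2*(6*w + 4*5) = 14 - 2*(6*w + 20) = 14 - 2*(20 + 6*w) = 14 + (-40 - 12*w) = -26 - 12*w)
X = 0 (X = -5 - 1*(-5) = -5 + 5 = 0)
(o(-4) + X)² = ((-26 - 12*(-4)) + 0)² = ((-26 + 48) + 0)² = (22 + 0)² = 22² = 484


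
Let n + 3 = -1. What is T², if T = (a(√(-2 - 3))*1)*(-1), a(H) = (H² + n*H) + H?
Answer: -20 + 30*I*√5 ≈ -20.0 + 67.082*I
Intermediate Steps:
n = -4 (n = -3 - 1 = -4)
a(H) = H² - 3*H (a(H) = (H² - 4*H) + H = H² - 3*H)
T = -I*√5*(-3 + I*√5) (T = ((√(-2 - 3)*(-3 + √(-2 - 3)))*1)*(-1) = ((√(-5)*(-3 + √(-5)))*1)*(-1) = (((I*√5)*(-3 + I*√5))*1)*(-1) = ((I*√5*(-3 + I*√5))*1)*(-1) = (I*√5*(-3 + I*√5))*(-1) = -I*√5*(-3 + I*√5) ≈ 5.0 + 6.7082*I)
T² = (5 + 3*I*√5)²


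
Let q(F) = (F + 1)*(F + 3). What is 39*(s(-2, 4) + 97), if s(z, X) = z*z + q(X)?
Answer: 5304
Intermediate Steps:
q(F) = (1 + F)*(3 + F)
s(z, X) = 3 + X**2 + z**2 + 4*X (s(z, X) = z*z + (3 + X**2 + 4*X) = z**2 + (3 + X**2 + 4*X) = 3 + X**2 + z**2 + 4*X)
39*(s(-2, 4) + 97) = 39*((3 + 4**2 + (-2)**2 + 4*4) + 97) = 39*((3 + 16 + 4 + 16) + 97) = 39*(39 + 97) = 39*136 = 5304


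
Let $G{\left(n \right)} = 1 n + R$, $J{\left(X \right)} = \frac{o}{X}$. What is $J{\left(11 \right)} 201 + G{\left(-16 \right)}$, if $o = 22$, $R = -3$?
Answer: $383$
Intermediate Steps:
$J{\left(X \right)} = \frac{22}{X}$
$G{\left(n \right)} = -3 + n$ ($G{\left(n \right)} = 1 n - 3 = n - 3 = -3 + n$)
$J{\left(11 \right)} 201 + G{\left(-16 \right)} = \frac{22}{11} \cdot 201 - 19 = 22 \cdot \frac{1}{11} \cdot 201 - 19 = 2 \cdot 201 - 19 = 402 - 19 = 383$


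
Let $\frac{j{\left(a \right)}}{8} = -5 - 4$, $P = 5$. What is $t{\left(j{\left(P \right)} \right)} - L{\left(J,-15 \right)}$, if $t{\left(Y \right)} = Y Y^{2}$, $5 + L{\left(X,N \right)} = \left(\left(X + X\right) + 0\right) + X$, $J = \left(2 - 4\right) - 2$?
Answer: $-373231$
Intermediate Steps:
$J = -4$ ($J = -2 - 2 = -4$)
$L{\left(X,N \right)} = -5 + 3 X$ ($L{\left(X,N \right)} = -5 + \left(\left(\left(X + X\right) + 0\right) + X\right) = -5 + \left(\left(2 X + 0\right) + X\right) = -5 + \left(2 X + X\right) = -5 + 3 X$)
$j{\left(a \right)} = -72$ ($j{\left(a \right)} = 8 \left(-5 - 4\right) = 8 \left(-9\right) = -72$)
$t{\left(Y \right)} = Y^{3}$
$t{\left(j{\left(P \right)} \right)} - L{\left(J,-15 \right)} = \left(-72\right)^{3} - \left(-5 + 3 \left(-4\right)\right) = -373248 - \left(-5 - 12\right) = -373248 - -17 = -373248 + 17 = -373231$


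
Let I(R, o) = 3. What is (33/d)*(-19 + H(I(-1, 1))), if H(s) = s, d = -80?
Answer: 33/5 ≈ 6.6000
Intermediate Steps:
(33/d)*(-19 + H(I(-1, 1))) = (33/(-80))*(-19 + 3) = (33*(-1/80))*(-16) = -33/80*(-16) = 33/5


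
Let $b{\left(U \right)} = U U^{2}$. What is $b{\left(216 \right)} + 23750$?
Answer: $10101446$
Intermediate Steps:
$b{\left(U \right)} = U^{3}$
$b{\left(216 \right)} + 23750 = 216^{3} + 23750 = 10077696 + 23750 = 10101446$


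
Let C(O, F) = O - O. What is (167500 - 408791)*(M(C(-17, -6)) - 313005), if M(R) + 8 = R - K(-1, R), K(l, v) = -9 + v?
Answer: 75525048164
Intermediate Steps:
C(O, F) = 0
M(R) = 1 (M(R) = -8 + (R - (-9 + R)) = -8 + (R + (9 - R)) = -8 + 9 = 1)
(167500 - 408791)*(M(C(-17, -6)) - 313005) = (167500 - 408791)*(1 - 313005) = -241291*(-313004) = 75525048164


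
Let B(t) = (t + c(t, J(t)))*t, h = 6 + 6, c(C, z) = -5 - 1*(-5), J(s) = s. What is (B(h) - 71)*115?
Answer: 8395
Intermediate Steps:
c(C, z) = 0 (c(C, z) = -5 + 5 = 0)
h = 12
B(t) = t² (B(t) = (t + 0)*t = t*t = t²)
(B(h) - 71)*115 = (12² - 71)*115 = (144 - 71)*115 = 73*115 = 8395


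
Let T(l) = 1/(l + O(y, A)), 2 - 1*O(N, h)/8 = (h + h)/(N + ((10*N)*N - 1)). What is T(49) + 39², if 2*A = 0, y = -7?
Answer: 98866/65 ≈ 1521.0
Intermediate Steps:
A = 0 (A = (½)*0 = 0)
O(N, h) = 16 - 16*h/(-1 + N + 10*N²) (O(N, h) = 16 - 8*(h + h)/(N + ((10*N)*N - 1)) = 16 - 8*2*h/(N + (10*N² - 1)) = 16 - 8*2*h/(N + (-1 + 10*N²)) = 16 - 8*2*h/(-1 + N + 10*N²) = 16 - 16*h/(-1 + N + 10*N²))
T(l) = 1/(16 + l) (T(l) = 1/(l + 16*(-1 - 7 - 1*0 + 10*(-7)²)/(-1 - 7 + 10*(-7)²)) = 1/(l + 16*(-1 - 7 + 0 + 10*49)/(-1 - 7 + 10*49)) = 1/(l + 16*(-1 - 7 + 0 + 490)/(-1 - 7 + 490)) = 1/(l + 16*482/482) = 1/(l + 16*(1/482)*482) = 1/(l + 16) = 1/(16 + l))
T(49) + 39² = 1/(16 + 49) + 39² = 1/65 + 1521 = 98866/65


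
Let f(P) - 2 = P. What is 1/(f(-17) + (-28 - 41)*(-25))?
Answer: 1/1710 ≈ 0.00058480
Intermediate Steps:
f(P) = 2 + P
1/(f(-17) + (-28 - 41)*(-25)) = 1/((2 - 17) + (-28 - 41)*(-25)) = 1/(-15 - 69*(-25)) = 1/(-15 + 1725) = 1/1710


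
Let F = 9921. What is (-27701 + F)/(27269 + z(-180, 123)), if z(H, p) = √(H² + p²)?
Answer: -121210705/185887708 + 13335*√5281/185887708 ≈ -0.64685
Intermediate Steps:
(-27701 + F)/(27269 + z(-180, 123)) = (-27701 + 9921)/(27269 + √((-180)² + 123²)) = -17780/(27269 + √(32400 + 15129)) = -17780/(27269 + √47529) = -17780/(27269 + 3*√5281)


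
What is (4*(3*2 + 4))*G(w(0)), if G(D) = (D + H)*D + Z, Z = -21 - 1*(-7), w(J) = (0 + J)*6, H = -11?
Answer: -560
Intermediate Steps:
w(J) = 6*J (w(J) = J*6 = 6*J)
Z = -14 (Z = -21 + 7 = -14)
G(D) = -14 + D*(-11 + D) (G(D) = (D - 11)*D - 14 = (-11 + D)*D - 14 = D*(-11 + D) - 14 = -14 + D*(-11 + D))
(4*(3*2 + 4))*G(w(0)) = (4*(3*2 + 4))*(-14 + (6*0)² - 66*0) = (4*(6 + 4))*(-14 + 0² - 11*0) = (4*10)*(-14 + 0 + 0) = 40*(-14) = -560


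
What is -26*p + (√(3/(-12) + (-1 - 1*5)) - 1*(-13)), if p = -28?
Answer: 741 + 5*I/2 ≈ 741.0 + 2.5*I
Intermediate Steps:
-26*p + (√(3/(-12) + (-1 - 1*5)) - 1*(-13)) = -26*(-28) + (√(3/(-12) + (-1 - 1*5)) - 1*(-13)) = 728 + (√(3*(-1/12) + (-1 - 5)) + 13) = 728 + (√(-¼ - 6) + 13) = 728 + (√(-25/4) + 13) = 728 + (5*I/2 + 13) = 728 + (13 + 5*I/2) = 741 + 5*I/2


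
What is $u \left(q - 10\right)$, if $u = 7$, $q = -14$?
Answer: $-168$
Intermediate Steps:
$u \left(q - 10\right) = 7 \left(-14 - 10\right) = 7 \left(-24\right) = -168$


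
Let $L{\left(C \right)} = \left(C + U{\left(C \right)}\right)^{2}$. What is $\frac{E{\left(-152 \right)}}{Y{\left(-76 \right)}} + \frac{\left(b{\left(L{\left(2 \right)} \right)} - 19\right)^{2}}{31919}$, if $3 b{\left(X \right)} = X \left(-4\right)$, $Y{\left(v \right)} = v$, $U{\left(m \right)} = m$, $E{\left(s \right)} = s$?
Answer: $\frac{589183}{287271} \approx 2.051$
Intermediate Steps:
$L{\left(C \right)} = 4 C^{2}$ ($L{\left(C \right)} = \left(C + C\right)^{2} = \left(2 C\right)^{2} = 4 C^{2}$)
$b{\left(X \right)} = - \frac{4 X}{3}$ ($b{\left(X \right)} = \frac{X \left(-4\right)}{3} = \frac{\left(-4\right) X}{3} = - \frac{4 X}{3}$)
$\frac{E{\left(-152 \right)}}{Y{\left(-76 \right)}} + \frac{\left(b{\left(L{\left(2 \right)} \right)} - 19\right)^{2}}{31919} = - \frac{152}{-76} + \frac{\left(- \frac{4 \cdot 4 \cdot 2^{2}}{3} - 19\right)^{2}}{31919} = \left(-152\right) \left(- \frac{1}{76}\right) + \left(- \frac{4 \cdot 4 \cdot 4}{3} - 19\right)^{2} \cdot \frac{1}{31919} = 2 + \left(\left(- \frac{4}{3}\right) 16 - 19\right)^{2} \cdot \frac{1}{31919} = 2 + \left(- \frac{64}{3} - 19\right)^{2} \cdot \frac{1}{31919} = 2 + \left(- \frac{121}{3}\right)^{2} \cdot \frac{1}{31919} = 2 + \frac{14641}{9} \cdot \frac{1}{31919} = 2 + \frac{14641}{287271} = \frac{589183}{287271}$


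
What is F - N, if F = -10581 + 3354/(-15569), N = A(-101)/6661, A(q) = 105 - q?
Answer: -1097329306537/103705109 ≈ -10581.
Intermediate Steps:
N = 206/6661 (N = (105 - 1*(-101))/6661 = (105 + 101)*(1/6661) = 206*(1/6661) = 206/6661 ≈ 0.030926)
F = -164738943/15569 (F = -10581 + 3354*(-1/15569) = -10581 - 3354/15569 = -164738943/15569 ≈ -10581.)
F - N = -164738943/15569 - 1*206/6661 = -164738943/15569 - 206/6661 = -1097329306537/103705109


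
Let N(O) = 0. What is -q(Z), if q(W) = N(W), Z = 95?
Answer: 0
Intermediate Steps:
q(W) = 0
-q(Z) = -1*0 = 0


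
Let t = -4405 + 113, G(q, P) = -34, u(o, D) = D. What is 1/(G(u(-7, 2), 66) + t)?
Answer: -1/4326 ≈ -0.00023116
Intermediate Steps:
t = -4292
1/(G(u(-7, 2), 66) + t) = 1/(-34 - 4292) = 1/(-4326) = -1/4326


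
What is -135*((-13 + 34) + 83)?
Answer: -14040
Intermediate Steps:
-135*((-13 + 34) + 83) = -135*(21 + 83) = -135*104 = -14040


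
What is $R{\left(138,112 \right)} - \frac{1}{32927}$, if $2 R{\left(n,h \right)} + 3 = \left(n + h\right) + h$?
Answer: $\frac{11820791}{65854} \approx 179.5$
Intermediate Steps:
$R{\left(n,h \right)} = - \frac{3}{2} + h + \frac{n}{2}$ ($R{\left(n,h \right)} = - \frac{3}{2} + \frac{\left(n + h\right) + h}{2} = - \frac{3}{2} + \frac{\left(h + n\right) + h}{2} = - \frac{3}{2} + \frac{n + 2 h}{2} = - \frac{3}{2} + \left(h + \frac{n}{2}\right) = - \frac{3}{2} + h + \frac{n}{2}$)
$R{\left(138,112 \right)} - \frac{1}{32927} = \left(- \frac{3}{2} + 112 + \frac{1}{2} \cdot 138\right) - \frac{1}{32927} = \left(- \frac{3}{2} + 112 + 69\right) - \frac{1}{32927} = \frac{359}{2} - \frac{1}{32927} = \frac{11820791}{65854}$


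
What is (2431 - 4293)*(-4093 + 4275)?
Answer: -338884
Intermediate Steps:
(2431 - 4293)*(-4093 + 4275) = -1862*182 = -338884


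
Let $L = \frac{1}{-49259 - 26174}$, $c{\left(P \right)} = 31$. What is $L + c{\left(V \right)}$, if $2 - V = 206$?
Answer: $\frac{2338422}{75433} \approx 31.0$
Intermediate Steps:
$V = -204$ ($V = 2 - 206 = -204$)
$L = - \frac{1}{75433}$ ($L = \frac{1}{-75433} = - \frac{1}{75433} \approx -1.3257 \cdot 10^{-5}$)
$L + c{\left(V \right)} = - \frac{1}{75433} + 31 = \frac{2338422}{75433}$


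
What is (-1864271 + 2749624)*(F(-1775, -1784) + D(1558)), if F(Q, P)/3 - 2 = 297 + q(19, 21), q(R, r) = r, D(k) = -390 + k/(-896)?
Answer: 32199150299/64 ≈ 5.0311e+8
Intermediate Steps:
D(k) = -390 - k/896 (D(k) = -390 + k*(-1/896) = -390 - k/896)
F(Q, P) = 960 (F(Q, P) = 6 + 3*(297 + 21) = 6 + 3*318 = 6 + 954 = 960)
(-1864271 + 2749624)*(F(-1775, -1784) + D(1558)) = (-1864271 + 2749624)*(960 + (-390 - 1/896*1558)) = 885353*(960 + (-390 - 779/448)) = 885353*(960 - 175499/448) = 885353*(254581/448) = 32199150299/64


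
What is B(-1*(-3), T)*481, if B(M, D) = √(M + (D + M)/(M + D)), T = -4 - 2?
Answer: 962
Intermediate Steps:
T = -6 (T = -4 - 1*2 = -4 - 2 = -6)
B(M, D) = √(1 + M) (B(M, D) = √(M + (D + M)/(D + M)) = √(M + 1) = √(1 + M))
B(-1*(-3), T)*481 = √((-6 - 1*(-3) + (-1*(-3))*(-6 - 1*(-3)))/(-6 - 1*(-3)))*481 = √((-6 + 3 + 3*(-6 + 3))/(-6 + 3))*481 = √((-6 + 3 + 3*(-3))/(-3))*481 = √(-(-6 + 3 - 9)/3)*481 = √(-⅓*(-12))*481 = √4*481 = 2*481 = 962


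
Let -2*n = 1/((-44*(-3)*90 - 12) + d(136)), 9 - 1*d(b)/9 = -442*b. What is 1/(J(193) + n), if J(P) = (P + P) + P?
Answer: 1105914/640324205 ≈ 0.0017271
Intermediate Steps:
d(b) = 81 + 3978*b (d(b) = 81 - (-3978)*b = 81 + 3978*b)
J(P) = 3*P (J(P) = 2*P + P = 3*P)
n = -1/1105914 (n = -1/(2*((-44*(-3)*90 - 12) + (81 + 3978*136))) = -1/(2*((132*90 - 12) + (81 + 541008))) = -1/(2*((11880 - 12) + 541089)) = -1/(2*(11868 + 541089)) = -½/552957 = -½*1/552957 = -1/1105914 ≈ -9.0423e-7)
1/(J(193) + n) = 1/(3*193 - 1/1105914) = 1/(579 - 1/1105914) = 1/(640324205/1105914) = 1105914/640324205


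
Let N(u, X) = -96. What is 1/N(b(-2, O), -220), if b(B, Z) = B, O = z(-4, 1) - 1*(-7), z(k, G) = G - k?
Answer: -1/96 ≈ -0.010417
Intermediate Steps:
O = 12 (O = (1 - 1*(-4)) - 1*(-7) = (1 + 4) + 7 = 5 + 7 = 12)
1/N(b(-2, O), -220) = 1/(-96) = -1/96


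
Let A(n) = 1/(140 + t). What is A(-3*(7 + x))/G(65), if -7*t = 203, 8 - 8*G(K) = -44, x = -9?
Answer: 2/1443 ≈ 0.0013860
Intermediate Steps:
G(K) = 13/2 (G(K) = 1 - 1/8*(-44) = 1 + 11/2 = 13/2)
t = -29 (t = -1/7*203 = -29)
A(n) = 1/111 (A(n) = 1/(140 - 29) = 1/111)
A(-3*(7 + x))/G(65) = 1/(111*(13/2)) = (1/111)*(2/13) = 2/1443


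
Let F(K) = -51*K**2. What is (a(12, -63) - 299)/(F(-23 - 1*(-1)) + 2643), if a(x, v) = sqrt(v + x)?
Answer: 299/22041 - I*sqrt(51)/22041 ≈ 0.013566 - 0.00032401*I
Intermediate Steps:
(a(12, -63) - 299)/(F(-23 - 1*(-1)) + 2643) = (sqrt(-63 + 12) - 299)/(-51*(-23 - 1*(-1))**2 + 2643) = (sqrt(-51) - 299)/(-51*(-23 + 1)**2 + 2643) = (I*sqrt(51) - 299)/(-51*(-22)**2 + 2643) = (-299 + I*sqrt(51))/(-51*484 + 2643) = (-299 + I*sqrt(51))/(-24684 + 2643) = (-299 + I*sqrt(51))/(-22041) = (-299 + I*sqrt(51))*(-1/22041) = 299/22041 - I*sqrt(51)/22041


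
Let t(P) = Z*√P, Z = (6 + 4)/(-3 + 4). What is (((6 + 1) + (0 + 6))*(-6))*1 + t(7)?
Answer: -78 + 10*√7 ≈ -51.542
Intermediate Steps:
Z = 10 (Z = 10/1 = 10*1 = 10)
t(P) = 10*√P
(((6 + 1) + (0 + 6))*(-6))*1 + t(7) = (((6 + 1) + (0 + 6))*(-6))*1 + 10*√7 = ((7 + 6)*(-6))*1 + 10*√7 = (13*(-6))*1 + 10*√7 = -78*1 + 10*√7 = -78 + 10*√7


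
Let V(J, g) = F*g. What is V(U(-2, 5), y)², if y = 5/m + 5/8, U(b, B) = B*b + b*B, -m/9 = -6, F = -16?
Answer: 96100/729 ≈ 131.82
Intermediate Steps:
m = 54 (m = -9*(-6) = 54)
U(b, B) = 2*B*b (U(b, B) = B*b + B*b = 2*B*b)
y = 155/216 (y = 5/54 + 5/8 = 155/216 ≈ 0.71759)
V(J, g) = -16*g
V(U(-2, 5), y)² = (-16*155/216)² = (-310/27)² = 96100/729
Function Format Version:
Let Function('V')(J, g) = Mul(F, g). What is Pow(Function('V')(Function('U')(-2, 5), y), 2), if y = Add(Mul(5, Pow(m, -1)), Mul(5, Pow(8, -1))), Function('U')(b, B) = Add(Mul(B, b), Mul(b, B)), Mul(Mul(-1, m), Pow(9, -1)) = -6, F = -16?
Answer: Rational(96100, 729) ≈ 131.82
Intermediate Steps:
m = 54 (m = Mul(-9, -6) = 54)
Function('U')(b, B) = Mul(2, B, b) (Function('U')(b, B) = Add(Mul(B, b), Mul(B, b)) = Mul(2, B, b))
y = Rational(155, 216) (y = Add(Mul(5, Pow(54, -1)), Mul(5, Pow(8, -1))) = Add(Mul(5, Rational(1, 54)), Mul(5, Rational(1, 8))) = Add(Rational(5, 54), Rational(5, 8)) = Rational(155, 216) ≈ 0.71759)
Function('V')(J, g) = Mul(-16, g)
Pow(Function('V')(Function('U')(-2, 5), y), 2) = Pow(Mul(-16, Rational(155, 216)), 2) = Pow(Rational(-310, 27), 2) = Rational(96100, 729)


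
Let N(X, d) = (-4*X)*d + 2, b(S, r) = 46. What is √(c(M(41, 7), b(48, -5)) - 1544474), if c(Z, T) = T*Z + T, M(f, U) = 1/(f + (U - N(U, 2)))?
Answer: I*√4017056055/51 ≈ 1242.8*I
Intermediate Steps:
N(X, d) = 2 - 4*X*d (N(X, d) = -4*X*d + 2 = 2 - 4*X*d)
M(f, U) = 1/(-2 + f + 9*U) (M(f, U) = 1/(f + (U - (2 - 4*U*2))) = 1/(f + (U - (2 - 8*U))) = 1/(f + (U + (-2 + 8*U))) = 1/(f + (-2 + 9*U)) = 1/(-2 + f + 9*U))
c(Z, T) = T + T*Z
√(c(M(41, 7), b(48, -5)) - 1544474) = √(46*(1 + 1/(-2 + 41 + 9*7)) - 1544474) = √(46*(1 + 1/(-2 + 41 + 63)) - 1544474) = √(46*(1 + 1/102) - 1544474) = √(46*(103/102) - 1544474) = √(2369/51 - 1544474) = √(-78765805/51) = I*√4017056055/51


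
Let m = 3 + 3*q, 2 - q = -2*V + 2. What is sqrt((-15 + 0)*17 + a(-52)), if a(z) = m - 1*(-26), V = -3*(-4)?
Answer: I*sqrt(154) ≈ 12.41*I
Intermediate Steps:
V = 12
q = 24 (q = 2 - (-2*12 + 2) = 2 - (-24 + 2) = 2 - 1*(-22) = 2 + 22 = 24)
m = 75 (m = 3 + 3*24 = 3 + 72 = 75)
a(z) = 101 (a(z) = 75 - 1*(-26) = 75 + 26 = 101)
sqrt((-15 + 0)*17 + a(-52)) = sqrt((-15 + 0)*17 + 101) = sqrt(-15*17 + 101) = sqrt(-255 + 101) = sqrt(-154) = I*sqrt(154)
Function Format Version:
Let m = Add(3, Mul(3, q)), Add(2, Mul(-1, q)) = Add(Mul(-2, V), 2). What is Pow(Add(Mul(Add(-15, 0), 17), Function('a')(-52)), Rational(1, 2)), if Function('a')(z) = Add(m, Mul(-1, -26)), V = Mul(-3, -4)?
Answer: Mul(I, Pow(154, Rational(1, 2))) ≈ Mul(12.410, I)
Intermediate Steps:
V = 12
q = 24 (q = Add(2, Mul(-1, Add(Mul(-2, 12), 2))) = Add(2, Mul(-1, Add(-24, 2))) = Add(2, Mul(-1, -22)) = Add(2, 22) = 24)
m = 75 (m = Add(3, Mul(3, 24)) = Add(3, 72) = 75)
Function('a')(z) = 101 (Function('a')(z) = Add(75, Mul(-1, -26)) = Add(75, 26) = 101)
Pow(Add(Mul(Add(-15, 0), 17), Function('a')(-52)), Rational(1, 2)) = Pow(Add(Mul(Add(-15, 0), 17), 101), Rational(1, 2)) = Pow(Add(Mul(-15, 17), 101), Rational(1, 2)) = Pow(Add(-255, 101), Rational(1, 2)) = Pow(-154, Rational(1, 2)) = Mul(I, Pow(154, Rational(1, 2)))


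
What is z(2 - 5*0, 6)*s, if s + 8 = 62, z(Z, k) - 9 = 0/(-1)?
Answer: 486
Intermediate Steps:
z(Z, k) = 9 (z(Z, k) = 9 + 0/(-1) = 9 + 0*(-1) = 9 + 0 = 9)
s = 54 (s = -8 + 62 = 54)
z(2 - 5*0, 6)*s = 9*54 = 486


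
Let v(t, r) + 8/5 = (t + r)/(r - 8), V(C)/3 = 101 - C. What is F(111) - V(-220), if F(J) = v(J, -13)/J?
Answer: -1603489/1665 ≈ -963.06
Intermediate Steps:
V(C) = 303 - 3*C (V(C) = 3*(101 - C) = 303 - 3*C)
v(t, r) = -8/5 + (r + t)/(-8 + r) (v(t, r) = -8/5 + (t + r)/(r - 8) = -8/5 + (r + t)/(-8 + r))
F(J) = (-103/105 - J/21)/J (F(J) = ((64 - 3*(-13) + 5*J)/(5*(-8 - 13)))/J = ((⅕)*(64 + 39 + 5*J)/(-21))/J = ((⅕)*(-1/21)*(103 + 5*J))/J = (-103/105 - J/21)/J)
F(111) - V(-220) = (1/105)*(-103 - 5*111)/111 - (303 - 3*(-220)) = (1/105)*(1/111)*(-103 - 555) - (303 + 660) = (1/105)*(1/111)*(-658) - 1*963 = -94/1665 - 963 = -1603489/1665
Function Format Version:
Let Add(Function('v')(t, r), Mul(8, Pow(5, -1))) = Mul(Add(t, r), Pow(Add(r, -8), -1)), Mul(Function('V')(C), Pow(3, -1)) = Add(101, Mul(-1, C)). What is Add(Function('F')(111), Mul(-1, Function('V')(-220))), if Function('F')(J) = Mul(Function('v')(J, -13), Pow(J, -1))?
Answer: Rational(-1603489, 1665) ≈ -963.06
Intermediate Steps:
Function('V')(C) = Add(303, Mul(-3, C)) (Function('V')(C) = Mul(3, Add(101, Mul(-1, C))) = Add(303, Mul(-3, C)))
Function('v')(t, r) = Add(Rational(-8, 5), Mul(Pow(Add(-8, r), -1), Add(r, t))) (Function('v')(t, r) = Add(Rational(-8, 5), Mul(Add(t, r), Pow(Add(r, -8), -1))) = Add(Rational(-8, 5), Mul(Add(r, t), Pow(Add(-8, r), -1))) = Add(Rational(-8, 5), Mul(Pow(Add(-8, r), -1), Add(r, t))))
Function('F')(J) = Mul(Pow(J, -1), Add(Rational(-103, 105), Mul(Rational(-1, 21), J))) (Function('F')(J) = Mul(Mul(Rational(1, 5), Pow(Add(-8, -13), -1), Add(64, Mul(-3, -13), Mul(5, J))), Pow(J, -1)) = Mul(Mul(Rational(1, 5), Pow(-21, -1), Add(64, 39, Mul(5, J))), Pow(J, -1)) = Mul(Mul(Rational(1, 5), Rational(-1, 21), Add(103, Mul(5, J))), Pow(J, -1)) = Mul(Add(Rational(-103, 105), Mul(Rational(-1, 21), J)), Pow(J, -1)) = Mul(Pow(J, -1), Add(Rational(-103, 105), Mul(Rational(-1, 21), J))))
Add(Function('F')(111), Mul(-1, Function('V')(-220))) = Add(Mul(Rational(1, 105), Pow(111, -1), Add(-103, Mul(-5, 111))), Mul(-1, Add(303, Mul(-3, -220)))) = Add(Mul(Rational(1, 105), Rational(1, 111), Add(-103, -555)), Mul(-1, Add(303, 660))) = Add(Mul(Rational(1, 105), Rational(1, 111), -658), Mul(-1, 963)) = Add(Rational(-94, 1665), -963) = Rational(-1603489, 1665)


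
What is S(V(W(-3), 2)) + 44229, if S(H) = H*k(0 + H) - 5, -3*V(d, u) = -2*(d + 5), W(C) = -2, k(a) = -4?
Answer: 44216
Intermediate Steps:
V(d, u) = 10/3 + 2*d/3 (V(d, u) = -(-2)*(d + 5)/3 = -(-2)*(5 + d)/3 = -(-10 - 2*d)/3 = 10/3 + 2*d/3)
S(H) = -5 - 4*H (S(H) = H*(-4) - 5 = -4*H - 5 = -5 - 4*H)
S(V(W(-3), 2)) + 44229 = (-5 - 4*(10/3 + (2/3)*(-2))) + 44229 = (-5 - 4*(10/3 - 4/3)) + 44229 = (-5 - 4*2) + 44229 = (-5 - 8) + 44229 = -13 + 44229 = 44216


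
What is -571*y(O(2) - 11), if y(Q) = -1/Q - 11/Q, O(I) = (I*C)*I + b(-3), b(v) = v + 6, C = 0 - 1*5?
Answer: -1713/7 ≈ -244.71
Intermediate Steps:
C = -5 (C = 0 - 5 = -5)
b(v) = 6 + v
O(I) = 3 - 5*I² (O(I) = (I*(-5))*I + (6 - 3) = (-5*I)*I + 3 = -5*I² + 3 = 3 - 5*I²)
y(Q) = -12/Q
-571*y(O(2) - 11) = -(-6852)/((3 - 5*2²) - 11) = -(-6852)/((3 - 5*4) - 11) = -(-6852)/((3 - 20) - 11) = -(-6852)/(-17 - 11) = -(-6852)/(-28) = -(-6852)*(-1)/28 = -571*3/7 = -1713/7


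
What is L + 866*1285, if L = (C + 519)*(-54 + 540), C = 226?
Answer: 1474880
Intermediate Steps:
L = 362070 (L = (226 + 519)*(-54 + 540) = 745*486 = 362070)
L + 866*1285 = 362070 + 866*1285 = 362070 + 1112810 = 1474880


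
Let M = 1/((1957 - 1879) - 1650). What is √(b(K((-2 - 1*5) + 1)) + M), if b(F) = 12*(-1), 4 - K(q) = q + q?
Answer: 7*I*√151305/786 ≈ 3.4642*I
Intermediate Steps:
K(q) = 4 - 2*q (K(q) = 4 - (q + q) = 4 - 2*q)
b(F) = -12
M = -1/1572 (M = 1/(78 - 1650) = 1/(-1572) = -1/1572 ≈ -0.00063613)
√(b(K((-2 - 1*5) + 1)) + M) = √(-12 - 1/1572) = √(-18865/1572) = 7*I*√151305/786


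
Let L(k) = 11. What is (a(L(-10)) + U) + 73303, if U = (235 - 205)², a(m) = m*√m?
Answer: 74203 + 11*√11 ≈ 74240.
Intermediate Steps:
a(m) = m^(3/2)
U = 900 (U = 30² = 900)
(a(L(-10)) + U) + 73303 = (11^(3/2) + 900) + 73303 = (11*√11 + 900) + 73303 = (900 + 11*√11) + 73303 = 74203 + 11*√11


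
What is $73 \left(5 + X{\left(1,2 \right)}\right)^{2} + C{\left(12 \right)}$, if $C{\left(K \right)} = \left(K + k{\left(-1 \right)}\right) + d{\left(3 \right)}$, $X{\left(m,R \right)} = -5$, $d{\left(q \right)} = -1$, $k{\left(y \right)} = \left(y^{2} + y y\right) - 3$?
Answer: $10$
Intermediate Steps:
$k{\left(y \right)} = -3 + 2 y^{2}$ ($k{\left(y \right)} = \left(y^{2} + y^{2}\right) - 3 = 2 y^{2} - 3 = -3 + 2 y^{2}$)
$C{\left(K \right)} = -2 + K$ ($C{\left(K \right)} = \left(K - \left(3 - 2 \left(-1\right)^{2}\right)\right) - 1 = \left(K + \left(-3 + 2 \cdot 1\right)\right) - 1 = \left(K + \left(-3 + 2\right)\right) - 1 = \left(K - 1\right) - 1 = \left(-1 + K\right) - 1 = -2 + K$)
$73 \left(5 + X{\left(1,2 \right)}\right)^{2} + C{\left(12 \right)} = 73 \left(5 - 5\right)^{2} + \left(-2 + 12\right) = 73 \cdot 0^{2} + 10 = 73 \cdot 0 + 10 = 0 + 10 = 10$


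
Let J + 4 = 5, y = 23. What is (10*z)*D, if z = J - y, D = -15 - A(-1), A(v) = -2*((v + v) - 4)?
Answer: 5940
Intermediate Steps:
J = 1 (J = -4 + 5 = 1)
A(v) = 8 - 4*v (A(v) = -2*(2*v - 4) = -2*(-4 + 2*v) = 8 - 4*v)
D = -27 (D = -15 - (8 - 4*(-1)) = -15 - (8 + 4) = -15 - 1*12 = -15 - 12 = -27)
z = -22 (z = 1 - 1*23 = 1 - 23 = -22)
(10*z)*D = (10*(-22))*(-27) = -220*(-27) = 5940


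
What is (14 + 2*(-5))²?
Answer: 16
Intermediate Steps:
(14 + 2*(-5))² = (14 - 10)² = 4² = 16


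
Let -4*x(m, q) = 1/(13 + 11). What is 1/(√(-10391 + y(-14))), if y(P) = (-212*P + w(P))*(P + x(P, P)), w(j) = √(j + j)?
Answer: 4*√3/√(-2494748 - 1345*I*√7) ≈ 3.1284e-6 + 0.0043864*I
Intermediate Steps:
x(m, q) = -1/96 (x(m, q) = -1/(4*(13 + 11)) = -¼/24 = -¼*1/24 = -1/96)
w(j) = √2*√j (w(j) = √(2*j) = √2*√j)
y(P) = (-1/96 + P)*(-212*P + √2*√P) (y(P) = (-212*P + √2*√P)*(P - 1/96) = (-212*P + √2*√P)*(-1/96 + P) = (-1/96 + P)*(-212*P + √2*√P))
1/(√(-10391 + y(-14))) = 1/(√(-10391 + (-212*(-14)² + (53/24)*(-14) + √2*(-14)^(3/2) - √2*√(-14)/96))) = 1/(√(-10391 + (-212*196 - 371/12 + √2*(-14*I*√14) - √2*I*√14/96))) = 1/(√(-10391 + (-41552 - 371/12 - 28*I*√7 - I*√7/48))) = 1/(√(-10391 + (-498995/12 - 1345*I*√7/48))) = 1/(√(-623687/12 - 1345*I*√7/48)) = (-623687/12 - 1345*I*√7/48)^(-½)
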